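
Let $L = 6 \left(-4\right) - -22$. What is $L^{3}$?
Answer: $-8$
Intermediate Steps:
$L = -2$ ($L = -24 + 22 = -2$)
$L^{3} = \left(-2\right)^{3} = -8$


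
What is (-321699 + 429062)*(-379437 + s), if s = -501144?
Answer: -94541817903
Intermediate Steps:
(-321699 + 429062)*(-379437 + s) = (-321699 + 429062)*(-379437 - 501144) = 107363*(-880581) = -94541817903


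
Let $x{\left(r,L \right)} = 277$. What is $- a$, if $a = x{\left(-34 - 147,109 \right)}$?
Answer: $-277$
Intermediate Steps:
$a = 277$
$- a = \left(-1\right) 277 = -277$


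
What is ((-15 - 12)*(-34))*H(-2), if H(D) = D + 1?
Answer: -918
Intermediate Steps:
H(D) = 1 + D
((-15 - 12)*(-34))*H(-2) = ((-15 - 12)*(-34))*(1 - 2) = -27*(-34)*(-1) = 918*(-1) = -918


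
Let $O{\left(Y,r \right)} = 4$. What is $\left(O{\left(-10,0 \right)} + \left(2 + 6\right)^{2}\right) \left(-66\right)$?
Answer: $-4488$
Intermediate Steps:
$\left(O{\left(-10,0 \right)} + \left(2 + 6\right)^{2}\right) \left(-66\right) = \left(4 + \left(2 + 6\right)^{2}\right) \left(-66\right) = \left(4 + 8^{2}\right) \left(-66\right) = \left(4 + 64\right) \left(-66\right) = 68 \left(-66\right) = -4488$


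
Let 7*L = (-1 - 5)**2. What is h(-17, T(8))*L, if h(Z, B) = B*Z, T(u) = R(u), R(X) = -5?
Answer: 3060/7 ≈ 437.14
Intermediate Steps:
L = 36/7 (L = (-1 - 5)**2/7 = (1/7)*(-6)**2 = (1/7)*36 = 36/7 ≈ 5.1429)
T(u) = -5
h(-17, T(8))*L = -5*(-17)*(36/7) = 85*(36/7) = 3060/7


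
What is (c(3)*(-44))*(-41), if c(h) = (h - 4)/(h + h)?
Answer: -902/3 ≈ -300.67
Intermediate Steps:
c(h) = (-4 + h)/(2*h) (c(h) = (-4 + h)/((2*h)) = (-4 + h)*(1/(2*h)) = (-4 + h)/(2*h))
(c(3)*(-44))*(-41) = (((½)*(-4 + 3)/3)*(-44))*(-41) = (((½)*(⅓)*(-1))*(-44))*(-41) = -⅙*(-44)*(-41) = (22/3)*(-41) = -902/3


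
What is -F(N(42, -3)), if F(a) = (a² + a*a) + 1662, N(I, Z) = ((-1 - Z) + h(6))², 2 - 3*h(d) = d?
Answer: -134654/81 ≈ -1662.4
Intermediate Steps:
h(d) = ⅔ - d/3
N(I, Z) = (-7/3 - Z)² (N(I, Z) = ((-1 - Z) + (⅔ - ⅓*6))² = ((-1 - Z) + (⅔ - 2))² = ((-1 - Z) - 4/3)² = (-7/3 - Z)²)
F(a) = 1662 + 2*a² (F(a) = (a² + a²) + 1662 = 2*a² + 1662 = 1662 + 2*a²)
-F(N(42, -3)) = -(1662 + 2*((7 + 3*(-3))²/9)²) = -(1662 + 2*((7 - 9)²/9)²) = -(1662 + 2*((⅑)*(-2)²)²) = -(1662 + 2*((⅑)*4)²) = -(1662 + 2*(4/9)²) = -(1662 + 2*(16/81)) = -(1662 + 32/81) = -1*134654/81 = -134654/81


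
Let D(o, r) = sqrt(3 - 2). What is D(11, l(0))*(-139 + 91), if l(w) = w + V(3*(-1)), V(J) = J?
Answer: -48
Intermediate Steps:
l(w) = -3 + w (l(w) = w + 3*(-1) = w - 3 = -3 + w)
D(o, r) = 1 (D(o, r) = sqrt(1) = 1)
D(11, l(0))*(-139 + 91) = 1*(-139 + 91) = 1*(-48) = -48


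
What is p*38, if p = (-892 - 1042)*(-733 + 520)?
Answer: 15653796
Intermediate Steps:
p = 411942 (p = -1934*(-213) = 411942)
p*38 = 411942*38 = 15653796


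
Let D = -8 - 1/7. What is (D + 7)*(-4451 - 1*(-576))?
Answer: 31000/7 ≈ 4428.6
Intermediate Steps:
D = -57/7 (D = -8 - 1*⅐ = -8 - ⅐ = -57/7 ≈ -8.1429)
(D + 7)*(-4451 - 1*(-576)) = (-57/7 + 7)*(-4451 - 1*(-576)) = -8*(-4451 + 576)/7 = -8/7*(-3875) = 31000/7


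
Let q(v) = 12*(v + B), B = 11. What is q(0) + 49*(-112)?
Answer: -5356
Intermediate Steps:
q(v) = 132 + 12*v (q(v) = 12*(v + 11) = 12*(11 + v) = 132 + 12*v)
q(0) + 49*(-112) = (132 + 12*0) + 49*(-112) = (132 + 0) - 5488 = 132 - 5488 = -5356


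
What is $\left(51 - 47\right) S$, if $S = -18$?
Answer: $-72$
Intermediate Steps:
$\left(51 - 47\right) S = \left(51 - 47\right) \left(-18\right) = 4 \left(-18\right) = -72$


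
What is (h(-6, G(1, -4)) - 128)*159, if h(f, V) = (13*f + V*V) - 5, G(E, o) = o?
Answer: -31005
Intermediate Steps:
h(f, V) = -5 + V² + 13*f (h(f, V) = (13*f + V²) - 5 = (V² + 13*f) - 5 = -5 + V² + 13*f)
(h(-6, G(1, -4)) - 128)*159 = ((-5 + (-4)² + 13*(-6)) - 128)*159 = ((-5 + 16 - 78) - 128)*159 = (-67 - 128)*159 = -195*159 = -31005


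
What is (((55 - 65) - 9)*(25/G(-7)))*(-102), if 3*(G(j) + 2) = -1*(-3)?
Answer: -48450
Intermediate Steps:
G(j) = -1 (G(j) = -2 + (-1*(-3))/3 = -2 + (⅓)*3 = -2 + 1 = -1)
(((55 - 65) - 9)*(25/G(-7)))*(-102) = (((55 - 65) - 9)*(25/(-1)))*(-102) = ((-10 - 9)*(25*(-1)))*(-102) = -19*(-25)*(-102) = 475*(-102) = -48450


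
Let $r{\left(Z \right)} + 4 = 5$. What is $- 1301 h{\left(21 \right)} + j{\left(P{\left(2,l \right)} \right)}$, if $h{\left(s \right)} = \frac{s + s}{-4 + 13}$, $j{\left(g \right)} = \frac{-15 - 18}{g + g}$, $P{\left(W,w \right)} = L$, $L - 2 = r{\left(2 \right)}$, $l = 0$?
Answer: $- \frac{36461}{6} \approx -6076.8$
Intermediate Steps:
$r{\left(Z \right)} = 1$ ($r{\left(Z \right)} = -4 + 5 = 1$)
$L = 3$ ($L = 2 + 1 = 3$)
$P{\left(W,w \right)} = 3$
$j{\left(g \right)} = - \frac{33}{2 g}$
$h{\left(s \right)} = \frac{2 s}{9}$
$- 1301 h{\left(21 \right)} + j{\left(P{\left(2,l \right)} \right)} = - 1301 \cdot \frac{2}{9} \cdot 21 - \frac{33}{2 \cdot 3} = \left(-1301\right) \frac{14}{3} - \frac{11}{2} = - \frac{18214}{3} - \frac{11}{2} = - \frac{36461}{6}$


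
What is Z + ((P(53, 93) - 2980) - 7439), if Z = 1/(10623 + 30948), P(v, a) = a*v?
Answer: -228224789/41571 ≈ -5490.0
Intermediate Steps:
Z = 1/41571 ≈ 2.4055e-5
Z + ((P(53, 93) - 2980) - 7439) = 1/41571 + ((93*53 - 2980) - 7439) = 1/41571 + ((4929 - 2980) - 7439) = 1/41571 + (1949 - 7439) = 1/41571 - 5490 = -228224789/41571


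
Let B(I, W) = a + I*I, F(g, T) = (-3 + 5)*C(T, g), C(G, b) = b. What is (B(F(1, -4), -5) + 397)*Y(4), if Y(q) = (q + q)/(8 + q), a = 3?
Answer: 808/3 ≈ 269.33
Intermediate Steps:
F(g, T) = 2*g (F(g, T) = (-3 + 5)*g = 2*g)
Y(q) = 2*q/(8 + q) (Y(q) = (2*q)/(8 + q) = 2*q/(8 + q))
B(I, W) = 3 + I**2 (B(I, W) = 3 + I*I = 3 + I**2)
(B(F(1, -4), -5) + 397)*Y(4) = ((3 + (2*1)**2) + 397)*(2*4/(8 + 4)) = ((3 + 2**2) + 397)*(2*4/12) = ((3 + 4) + 397)*(2*4*(1/12)) = (7 + 397)*(2/3) = 404*(2/3) = 808/3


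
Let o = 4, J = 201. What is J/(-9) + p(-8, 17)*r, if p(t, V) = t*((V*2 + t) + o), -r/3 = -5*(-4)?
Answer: 43133/3 ≈ 14378.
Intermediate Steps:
r = -60 (r = -(-15)*(-4) = -3*20 = -60)
p(t, V) = t*(4 + t + 2*V) (p(t, V) = t*((V*2 + t) + 4) = t*((2*V + t) + 4) = t*((t + 2*V) + 4) = t*(4 + t + 2*V))
J/(-9) + p(-8, 17)*r = 201/(-9) - 8*(4 - 8 + 2*17)*(-60) = 201*(-⅑) - 8*(4 - 8 + 34)*(-60) = -67/3 - 8*30*(-60) = -67/3 - 240*(-60) = -67/3 + 14400 = 43133/3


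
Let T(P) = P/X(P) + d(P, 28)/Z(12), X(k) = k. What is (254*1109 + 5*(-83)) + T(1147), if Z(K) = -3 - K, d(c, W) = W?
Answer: 4219052/15 ≈ 2.8127e+5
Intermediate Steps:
T(P) = -13/15 (T(P) = P/P + 28/(-3 - 1*12) = 1 + 28/(-3 - 12) = 1 + 28/(-15) = 1 + 28*(-1/15) = 1 - 28/15 = -13/15)
(254*1109 + 5*(-83)) + T(1147) = (254*1109 + 5*(-83)) - 13/15 = (281686 - 415) - 13/15 = 281271 - 13/15 = 4219052/15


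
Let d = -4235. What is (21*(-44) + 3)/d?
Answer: 921/4235 ≈ 0.21747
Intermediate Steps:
(21*(-44) + 3)/d = (21*(-44) + 3)/(-4235) = (-924 + 3)*(-1/4235) = -921*(-1/4235) = 921/4235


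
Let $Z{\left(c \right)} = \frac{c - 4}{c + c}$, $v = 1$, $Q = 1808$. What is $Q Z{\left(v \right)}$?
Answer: $-2712$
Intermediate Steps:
$Z{\left(c \right)} = \frac{-4 + c}{2 c}$
$Q Z{\left(v \right)} = 1808 \frac{-4 + 1}{2 \cdot 1} = 1808 \cdot \frac{1}{2} \cdot 1 \left(-3\right) = 1808 \left(- \frac{3}{2}\right) = -2712$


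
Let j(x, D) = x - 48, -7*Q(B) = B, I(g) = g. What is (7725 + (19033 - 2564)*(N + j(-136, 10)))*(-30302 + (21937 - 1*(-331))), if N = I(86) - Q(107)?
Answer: 76174178184/7 ≈ 1.0882e+10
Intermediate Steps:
Q(B) = -B/7
N = 709/7 (N = 86 - (-1)*107/7 = 86 - 1*(-107/7) = 86 + 107/7 = 709/7 ≈ 101.29)
j(x, D) = -48 + x
(7725 + (19033 - 2564)*(N + j(-136, 10)))*(-30302 + (21937 - 1*(-331))) = (7725 + (19033 - 2564)*(709/7 + (-48 - 136)))*(-30302 + (21937 - 1*(-331))) = (7725 + 16469*(709/7 - 184))*(-30302 + (21937 + 331)) = (7725 + 16469*(-579/7))*(-30302 + 22268) = (7725 - 9535551/7)*(-8034) = -9481476/7*(-8034) = 76174178184/7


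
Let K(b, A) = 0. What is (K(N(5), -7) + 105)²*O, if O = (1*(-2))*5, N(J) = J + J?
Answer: -110250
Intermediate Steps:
N(J) = 2*J
O = -10 (O = -2*5 = -10)
(K(N(5), -7) + 105)²*O = (0 + 105)²*(-10) = 105²*(-10) = 11025*(-10) = -110250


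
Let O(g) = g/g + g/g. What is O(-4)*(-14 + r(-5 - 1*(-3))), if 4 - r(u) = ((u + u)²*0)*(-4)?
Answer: -20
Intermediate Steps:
r(u) = 4 (r(u) = 4 - (u + u)²*0*(-4) = 4 - (2*u)²*0*(-4) = 4 - (4*u²)*0*(-4) = 4 - 0*(-4) = 4 - 1*0 = 4 + 0 = 4)
O(g) = 2 (O(g) = 1 + 1 = 2)
O(-4)*(-14 + r(-5 - 1*(-3))) = 2*(-14 + 4) = 2*(-10) = -20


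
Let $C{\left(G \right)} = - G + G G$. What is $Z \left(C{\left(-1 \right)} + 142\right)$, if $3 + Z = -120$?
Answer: $-17712$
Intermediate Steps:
$Z = -123$ ($Z = -3 - 120 = -123$)
$C{\left(G \right)} = G^{2} - G$ ($C{\left(G \right)} = - G + G^{2} = G^{2} - G$)
$Z \left(C{\left(-1 \right)} + 142\right) = - 123 \left(- (-1 - 1) + 142\right) = - 123 \left(\left(-1\right) \left(-2\right) + 142\right) = - 123 \left(2 + 142\right) = \left(-123\right) 144 = -17712$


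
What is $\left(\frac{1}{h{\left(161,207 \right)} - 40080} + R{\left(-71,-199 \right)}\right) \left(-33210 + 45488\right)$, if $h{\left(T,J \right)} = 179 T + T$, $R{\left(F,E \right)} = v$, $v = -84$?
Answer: $- \frac{5724009739}{5550} \approx -1.0314 \cdot 10^{6}$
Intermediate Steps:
$R{\left(F,E \right)} = -84$
$h{\left(T,J \right)} = 180 T$
$\left(\frac{1}{h{\left(161,207 \right)} - 40080} + R{\left(-71,-199 \right)}\right) \left(-33210 + 45488\right) = \left(\frac{1}{180 \cdot 161 - 40080} - 84\right) \left(-33210 + 45488\right) = \left(\frac{1}{28980 - 40080} - 84\right) 12278 = \left(\frac{1}{-11100} - 84\right) 12278 = \left(- \frac{1}{11100} - 84\right) 12278 = \left(- \frac{932401}{11100}\right) 12278 = - \frac{5724009739}{5550}$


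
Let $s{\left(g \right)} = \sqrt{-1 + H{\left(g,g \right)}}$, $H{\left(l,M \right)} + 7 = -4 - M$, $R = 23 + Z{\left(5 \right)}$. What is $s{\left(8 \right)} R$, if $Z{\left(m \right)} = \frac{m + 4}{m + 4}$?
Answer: $48 i \sqrt{5} \approx 107.33 i$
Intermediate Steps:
$Z{\left(m \right)} = 1$ ($Z{\left(m \right)} = \frac{4 + m}{4 + m} = 1$)
$R = 24$ ($R = 23 + 1 = 24$)
$H{\left(l,M \right)} = -11 - M$ ($H{\left(l,M \right)} = -7 - \left(4 + M\right) = -11 - M$)
$s{\left(g \right)} = \sqrt{-12 - g}$ ($s{\left(g \right)} = \sqrt{-1 - \left(11 + g\right)} = \sqrt{-12 - g}$)
$s{\left(8 \right)} R = \sqrt{-12 - 8} \cdot 24 = \sqrt{-20} \cdot 24 = 2 i \sqrt{5} \cdot 24 = 48 i \sqrt{5}$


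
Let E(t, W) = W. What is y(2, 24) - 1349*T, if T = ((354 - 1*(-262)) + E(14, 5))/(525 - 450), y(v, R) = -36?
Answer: -280143/25 ≈ -11206.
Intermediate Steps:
T = 207/25 (T = ((354 - 1*(-262)) + 5)/(525 - 450) = ((354 + 262) + 5)/75 = (616 + 5)*(1/75) = 621*(1/75) = 207/25 ≈ 8.2800)
y(2, 24) - 1349*T = -36 - 1349*207/25 = -36 - 279243/25 = -280143/25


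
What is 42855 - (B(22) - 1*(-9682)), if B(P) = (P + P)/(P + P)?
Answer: 33172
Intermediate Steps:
B(P) = 1 (B(P) = (2*P)/((2*P)) = (2*P)*(1/(2*P)) = 1)
42855 - (B(22) - 1*(-9682)) = 42855 - (1 - 1*(-9682)) = 42855 - (1 + 9682) = 42855 - 1*9683 = 42855 - 9683 = 33172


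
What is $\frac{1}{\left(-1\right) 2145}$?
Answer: $- \frac{1}{2145} \approx -0.0004662$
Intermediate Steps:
$\frac{1}{\left(-1\right) 2145} = \frac{1}{-2145} = - \frac{1}{2145}$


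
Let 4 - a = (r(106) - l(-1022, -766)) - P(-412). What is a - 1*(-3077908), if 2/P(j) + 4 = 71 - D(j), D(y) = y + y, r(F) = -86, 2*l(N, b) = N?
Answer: 2742040919/891 ≈ 3.0775e+6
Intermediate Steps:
l(N, b) = N/2
D(y) = 2*y
P(j) = 2/(67 - 2*j) (P(j) = 2/(-4 + (71 - 2*j)) = 2/(67 - 2*j))
a = -375109/891 (a = 4 - ((-86 - (-1022)/2) - (-2)/(-67 + 2*(-412))) = 4 - ((-86 - 1*(-511)) - (-2)/(-67 - 824)) = 4 - ((-86 + 511) - (-2)/(-891)) = 4 - (425 - (-2)*(-1)/891) = 4 - (425 - 1*2/891) = 4 - (425 - 2/891) = 4 - 1*378673/891 = 4 - 378673/891 = -375109/891 ≈ -421.00)
a - 1*(-3077908) = -375109/891 - 1*(-3077908) = -375109/891 + 3077908 = 2742040919/891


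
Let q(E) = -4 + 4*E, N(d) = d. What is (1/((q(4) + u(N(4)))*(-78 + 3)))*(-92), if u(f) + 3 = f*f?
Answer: 92/1875 ≈ 0.049067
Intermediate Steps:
u(f) = -3 + f**2 (u(f) = -3 + f*f = -3 + f**2)
(1/((q(4) + u(N(4)))*(-78 + 3)))*(-92) = (1/(((-4 + 4*4) + (-3 + 4**2))*(-78 + 3)))*(-92) = (1/(((-4 + 16) + (-3 + 16))*(-75)))*(-92) = (-1/75/(12 + 13))*(-92) = (-1/75/25)*(-92) = ((1/25)*(-1/75))*(-92) = -1/1875*(-92) = 92/1875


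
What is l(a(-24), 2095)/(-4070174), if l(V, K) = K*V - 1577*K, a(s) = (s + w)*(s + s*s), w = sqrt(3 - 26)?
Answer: 31058375/4070174 - 578220*I*sqrt(23)/2035087 ≈ 7.6307 - 1.3626*I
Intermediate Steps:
w = I*sqrt(23) (w = sqrt(-23) = I*sqrt(23) ≈ 4.7958*I)
a(s) = (s + s**2)*(s + I*sqrt(23)) (a(s) = (s + I*sqrt(23))*(s + s*s) = (s + I*sqrt(23))*(s + s**2) = (s + s**2)*(s + I*sqrt(23)))
l(V, K) = -1577*K + K*V
l(a(-24), 2095)/(-4070174) = (2095*(-1577 - 24*(-24 + (-24)**2 + I*sqrt(23) + I*(-24)*sqrt(23))))/(-4070174) = (2095*(-1577 - 24*(-24 + 576 + I*sqrt(23) - 24*I*sqrt(23))))*(-1/4070174) = (2095*(-1577 - 24*(552 - 23*I*sqrt(23))))*(-1/4070174) = (2095*(-1577 + (-13248 + 552*I*sqrt(23))))*(-1/4070174) = (2095*(-14825 + 552*I*sqrt(23)))*(-1/4070174) = (-31058375 + 1156440*I*sqrt(23))*(-1/4070174) = 31058375/4070174 - 578220*I*sqrt(23)/2035087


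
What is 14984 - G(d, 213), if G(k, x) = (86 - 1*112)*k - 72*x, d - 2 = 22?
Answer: 30944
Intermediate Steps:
d = 24 (d = 2 + 22 = 24)
G(k, x) = -72*x - 26*k (G(k, x) = (86 - 112)*k - 72*x = -26*k - 72*x = -72*x - 26*k)
14984 - G(d, 213) = 14984 - (-72*213 - 26*24) = 14984 - (-15336 - 624) = 14984 - 1*(-15960) = 14984 + 15960 = 30944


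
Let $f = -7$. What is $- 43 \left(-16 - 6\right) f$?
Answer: $-6622$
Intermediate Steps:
$- 43 \left(-16 - 6\right) f = - 43 \left(-16 - 6\right) \left(-7\right) = \left(-43\right) \left(-22\right) \left(-7\right) = 946 \left(-7\right) = -6622$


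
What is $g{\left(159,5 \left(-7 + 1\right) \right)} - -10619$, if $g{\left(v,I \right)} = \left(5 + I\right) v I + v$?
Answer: $130028$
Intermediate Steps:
$g{\left(v,I \right)} = v + I v \left(5 + I\right)$ ($g{\left(v,I \right)} = v \left(5 + I\right) I + v = I v \left(5 + I\right) + v = v + I v \left(5 + I\right)$)
$g{\left(159,5 \left(-7 + 1\right) \right)} - -10619 = 159 \left(1 + \left(5 \left(-7 + 1\right)\right)^{2} + 5 \cdot 5 \left(-7 + 1\right)\right) - -10619 = 159 \left(1 + \left(5 \left(-6\right)\right)^{2} + 5 \cdot 5 \left(-6\right)\right) + 10619 = 159 \left(1 + \left(-30\right)^{2} + 5 \left(-30\right)\right) + 10619 = 159 \left(1 + 900 - 150\right) + 10619 = 159 \cdot 751 + 10619 = 119409 + 10619 = 130028$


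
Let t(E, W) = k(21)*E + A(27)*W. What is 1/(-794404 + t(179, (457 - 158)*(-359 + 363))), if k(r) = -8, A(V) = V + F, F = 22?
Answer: -1/737232 ≈ -1.3564e-6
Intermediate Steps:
A(V) = 22 + V (A(V) = V + 22 = 22 + V)
t(E, W) = -8*E + 49*W (t(E, W) = -8*E + (22 + 27)*W = -8*E + 49*W)
1/(-794404 + t(179, (457 - 158)*(-359 + 363))) = 1/(-794404 + (-8*179 + 49*((457 - 158)*(-359 + 363)))) = 1/(-794404 + (-1432 + 49*(299*4))) = 1/(-794404 + (-1432 + 49*1196)) = 1/(-794404 + (-1432 + 58604)) = 1/(-794404 + 57172) = 1/(-737232) = -1/737232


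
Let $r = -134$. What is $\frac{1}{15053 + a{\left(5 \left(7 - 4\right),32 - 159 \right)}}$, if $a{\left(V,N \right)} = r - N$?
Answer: $\frac{1}{15046} \approx 6.6463 \cdot 10^{-5}$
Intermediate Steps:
$a{\left(V,N \right)} = -134 - N$
$\frac{1}{15053 + a{\left(5 \left(7 - 4\right),32 - 159 \right)}} = \frac{1}{15053 - \left(166 - 159\right)} = \frac{1}{15053 - 7} = \frac{1}{15046}$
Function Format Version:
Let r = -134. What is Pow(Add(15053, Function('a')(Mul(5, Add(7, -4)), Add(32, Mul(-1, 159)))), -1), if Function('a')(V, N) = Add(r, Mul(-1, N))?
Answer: Rational(1, 15046) ≈ 6.6463e-5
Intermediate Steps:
Function('a')(V, N) = Add(-134, Mul(-1, N))
Pow(Add(15053, Function('a')(Mul(5, Add(7, -4)), Add(32, Mul(-1, 159)))), -1) = Pow(Add(15053, Add(-134, Mul(-1, Add(32, Mul(-1, 159))))), -1) = Pow(Add(15053, Add(-134, Mul(-1, Add(32, -159)))), -1) = Pow(Add(15053, Add(-134, Mul(-1, -127))), -1) = Pow(Add(15053, Add(-134, 127)), -1) = Pow(Add(15053, -7), -1) = Pow(15046, -1) = Rational(1, 15046)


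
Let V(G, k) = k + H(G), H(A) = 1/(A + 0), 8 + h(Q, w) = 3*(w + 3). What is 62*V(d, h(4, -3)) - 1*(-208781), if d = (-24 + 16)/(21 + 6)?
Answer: 832303/4 ≈ 2.0808e+5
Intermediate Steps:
h(Q, w) = 1 + 3*w (h(Q, w) = -8 + 3*(w + 3) = -8 + 3*(3 + w) = -8 + (9 + 3*w) = 1 + 3*w)
H(A) = 1/A
d = -8/27 ≈ -0.29630
V(G, k) = k + 1/G
62*V(d, h(4, -3)) - 1*(-208781) = 62*((1 + 3*(-3)) + 1/(-8/27)) - 1*(-208781) = 62*((1 - 9) - 27/8) + 208781 = 62*(-8 - 27/8) + 208781 = 62*(-91/8) + 208781 = -2821/4 + 208781 = 832303/4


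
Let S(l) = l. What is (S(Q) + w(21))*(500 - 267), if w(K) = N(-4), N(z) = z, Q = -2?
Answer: -1398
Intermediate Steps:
w(K) = -4
(S(Q) + w(21))*(500 - 267) = (-2 - 4)*(500 - 267) = -6*233 = -1398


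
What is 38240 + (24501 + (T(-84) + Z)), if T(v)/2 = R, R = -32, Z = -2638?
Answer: 60039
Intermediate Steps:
T(v) = -64 (T(v) = 2*(-32) = -64)
38240 + (24501 + (T(-84) + Z)) = 38240 + (24501 + (-64 - 2638)) = 38240 + (24501 - 2702) = 38240 + 21799 = 60039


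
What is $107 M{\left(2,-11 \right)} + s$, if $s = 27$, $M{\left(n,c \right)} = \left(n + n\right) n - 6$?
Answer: $241$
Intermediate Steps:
$M{\left(n,c \right)} = -6 + 2 n^{2}$ ($M{\left(n,c \right)} = 2 n n - 6 = 2 n^{2} - 6 = -6 + 2 n^{2}$)
$107 M{\left(2,-11 \right)} + s = 107 \left(-6 + 2 \cdot 2^{2}\right) + 27 = 107 \left(-6 + 2 \cdot 4\right) + 27 = 107 \left(-6 + 8\right) + 27 = 107 \cdot 2 + 27 = 214 + 27 = 241$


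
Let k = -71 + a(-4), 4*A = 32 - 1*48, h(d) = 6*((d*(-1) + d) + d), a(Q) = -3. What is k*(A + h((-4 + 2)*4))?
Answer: 3848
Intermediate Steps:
h(d) = 6*d (h(d) = 6*((-d + d) + d) = 6*(0 + d) = 6*d)
A = -4 (A = (32 - 1*48)/4 = (32 - 48)/4 = (1/4)*(-16) = -4)
k = -74 (k = -71 - 3 = -74)
k*(A + h((-4 + 2)*4)) = -74*(-4 + 6*((-4 + 2)*4)) = -74*(-4 + 6*(-2*4)) = -74*(-4 + 6*(-8)) = -74*(-4 - 48) = -74*(-52) = 3848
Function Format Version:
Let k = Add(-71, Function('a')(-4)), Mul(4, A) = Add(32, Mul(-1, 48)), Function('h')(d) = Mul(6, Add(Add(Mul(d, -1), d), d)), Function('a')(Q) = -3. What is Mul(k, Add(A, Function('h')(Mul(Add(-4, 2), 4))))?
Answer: 3848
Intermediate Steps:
Function('h')(d) = Mul(6, d) (Function('h')(d) = Mul(6, Add(Add(Mul(-1, d), d), d)) = Mul(6, Add(0, d)) = Mul(6, d))
A = -4 (A = Mul(Rational(1, 4), Add(32, Mul(-1, 48))) = Mul(Rational(1, 4), Add(32, -48)) = Mul(Rational(1, 4), -16) = -4)
k = -74 (k = Add(-71, -3) = -74)
Mul(k, Add(A, Function('h')(Mul(Add(-4, 2), 4)))) = Mul(-74, Add(-4, Mul(6, Mul(Add(-4, 2), 4)))) = Mul(-74, Add(-4, Mul(6, Mul(-2, 4)))) = Mul(-74, Add(-4, Mul(6, -8))) = Mul(-74, Add(-4, -48)) = Mul(-74, -52) = 3848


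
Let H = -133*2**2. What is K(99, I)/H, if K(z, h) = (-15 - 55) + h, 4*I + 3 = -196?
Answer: 479/2128 ≈ 0.22509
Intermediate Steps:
I = -199/4 (I = -3/4 + (1/4)*(-196) = -3/4 - 49 = -199/4 ≈ -49.750)
K(z, h) = -70 + h
H = -532 (H = -133*4 = -532)
K(99, I)/H = (-70 - 199/4)/(-532) = -479/4*(-1/532) = 479/2128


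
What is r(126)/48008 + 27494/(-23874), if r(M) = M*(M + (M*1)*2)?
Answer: -22857635/143267874 ≈ -0.15954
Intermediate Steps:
r(M) = 3*M² (r(M) = M*(M + M*2) = M*(M + 2*M) = M*(3*M) = 3*M²)
r(126)/48008 + 27494/(-23874) = (3*126²)/48008 + 27494/(-23874) = (3*15876)*(1/48008) + 27494*(-1/23874) = 47628*(1/48008) - 13747/11937 = 11907/12002 - 13747/11937 = -22857635/143267874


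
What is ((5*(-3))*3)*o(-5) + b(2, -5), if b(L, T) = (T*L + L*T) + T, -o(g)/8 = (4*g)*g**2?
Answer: -180025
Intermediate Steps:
o(g) = -32*g**3 (o(g) = -8*4*g*g**2 = -32*g**3)
b(L, T) = T + 2*L*T (b(L, T) = (L*T + L*T) + T = 2*L*T + T = T + 2*L*T)
((5*(-3))*3)*o(-5) + b(2, -5) = ((5*(-3))*3)*(-32*(-5)**3) - 5*(1 + 2*2) = (-15*3)*(-32*(-125)) - 5*(1 + 4) = -45*4000 - 5*5 = -180000 - 25 = -180025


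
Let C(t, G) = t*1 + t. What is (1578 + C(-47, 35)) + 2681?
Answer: 4165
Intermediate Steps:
C(t, G) = 2*t (C(t, G) = t + t = 2*t)
(1578 + C(-47, 35)) + 2681 = (1578 + 2*(-47)) + 2681 = (1578 - 94) + 2681 = 1484 + 2681 = 4165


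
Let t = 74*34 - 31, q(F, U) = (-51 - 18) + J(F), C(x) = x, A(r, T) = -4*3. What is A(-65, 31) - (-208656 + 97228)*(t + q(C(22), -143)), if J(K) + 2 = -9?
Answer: 267984328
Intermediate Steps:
J(K) = -11 (J(K) = -2 - 9 = -11)
A(r, T) = -12
q(F, U) = -80 (q(F, U) = (-51 - 18) - 11 = -69 - 11 = -80)
t = 2485 (t = 2516 - 31 = 2485)
A(-65, 31) - (-208656 + 97228)*(t + q(C(22), -143)) = -12 - (-208656 + 97228)*(2485 - 80) = -12 - (-111428)*2405 = -12 - 1*(-267984340) = -12 + 267984340 = 267984328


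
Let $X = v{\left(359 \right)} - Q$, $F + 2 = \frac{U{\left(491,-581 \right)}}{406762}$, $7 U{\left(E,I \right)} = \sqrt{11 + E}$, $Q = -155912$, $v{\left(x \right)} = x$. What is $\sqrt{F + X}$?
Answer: $\frac{\sqrt{1266921368212868564 + 2847334 \sqrt{502}}}{2847334} \approx 395.31$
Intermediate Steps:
$U{\left(E,I \right)} = \frac{\sqrt{11 + E}}{7}$
$F = -2 + \frac{\sqrt{502}}{2847334}$ ($F = -2 + \frac{\frac{1}{7} \sqrt{11 + 491}}{406762} = -2 + \frac{\sqrt{502}}{7} \cdot \frac{1}{406762} = -2 + \frac{\sqrt{502}}{2847334} \approx -2.0$)
$X = 156271$ ($X = 359 - -155912 = 359 + 155912 = 156271$)
$\sqrt{F + X} = \sqrt{\left(-2 + \frac{\sqrt{502}}{2847334}\right) + 156271} = \sqrt{156269 + \frac{\sqrt{502}}{2847334}}$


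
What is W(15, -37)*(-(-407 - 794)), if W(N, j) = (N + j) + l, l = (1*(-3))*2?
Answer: -33628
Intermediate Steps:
l = -6 (l = -3*2 = -6)
W(N, j) = -6 + N + j (W(N, j) = (N + j) - 6 = -6 + N + j)
W(15, -37)*(-(-407 - 794)) = (-6 + 15 - 37)*(-(-407 - 794)) = -(-28)*(-1201) = -28*1201 = -33628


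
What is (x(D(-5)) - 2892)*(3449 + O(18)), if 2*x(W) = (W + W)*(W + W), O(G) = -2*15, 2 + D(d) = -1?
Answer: -9826206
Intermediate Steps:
D(d) = -3 (D(d) = -2 - 1 = -3)
O(G) = -30
x(W) = 2*W² (x(W) = ((W + W)*(W + W))/2 = ((2*W)*(2*W))/2 = (4*W²)/2 = 2*W²)
(x(D(-5)) - 2892)*(3449 + O(18)) = (2*(-3)² - 2892)*(3449 - 30) = (2*9 - 2892)*3419 = (18 - 2892)*3419 = -2874*3419 = -9826206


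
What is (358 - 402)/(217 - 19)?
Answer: -2/9 ≈ -0.22222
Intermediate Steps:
(358 - 402)/(217 - 19) = -44/198 = -44*1/198 = -2/9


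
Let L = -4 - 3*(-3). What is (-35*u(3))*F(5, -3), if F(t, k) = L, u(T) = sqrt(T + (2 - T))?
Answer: -175*sqrt(2) ≈ -247.49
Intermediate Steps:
u(T) = sqrt(2)
L = 5 (L = -4 + 9 = 5)
F(t, k) = 5
(-35*u(3))*F(5, -3) = -35*sqrt(2)*5 = -175*sqrt(2)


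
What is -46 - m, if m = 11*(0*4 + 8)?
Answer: -134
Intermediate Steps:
m = 88 (m = 11*(0 + 8) = 11*8 = 88)
-46 - m = -46 - 1*88 = -46 - 88 = -134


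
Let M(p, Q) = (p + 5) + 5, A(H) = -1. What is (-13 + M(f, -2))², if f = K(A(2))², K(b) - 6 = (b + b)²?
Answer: 9409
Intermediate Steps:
K(b) = 6 + 4*b² (K(b) = 6 + (b + b)² = 6 + (2*b)² = 6 + 4*b²)
f = 100 (f = (6 + 4*(-1)²)² = (6 + 4*1)² = (6 + 4)² = 10² = 100)
M(p, Q) = 10 + p (M(p, Q) = (5 + p) + 5 = 10 + p)
(-13 + M(f, -2))² = (-13 + (10 + 100))² = (-13 + 110)² = 97² = 9409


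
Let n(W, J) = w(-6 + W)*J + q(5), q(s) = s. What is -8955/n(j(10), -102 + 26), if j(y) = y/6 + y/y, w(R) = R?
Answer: -5373/155 ≈ -34.664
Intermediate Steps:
j(y) = 1 + y/6 (j(y) = y*(⅙) + 1 = y/6 + 1 = 1 + y/6)
n(W, J) = 5 + J*(-6 + W) (n(W, J) = (-6 + W)*J + 5 = J*(-6 + W) + 5 = 5 + J*(-6 + W))
-8955/n(j(10), -102 + 26) = -8955/(5 + (-102 + 26)*(-6 + (1 + (⅙)*10))) = -8955/(5 - 76*(-6 + (1 + 5/3))) = -8955/(5 - 76*(-6 + 8/3)) = -8955/(5 - 76*(-10/3)) = -8955/(5 + 760/3) = -8955/775/3 = -8955*3/775 = -5373/155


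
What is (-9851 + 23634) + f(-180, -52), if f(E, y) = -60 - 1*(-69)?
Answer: 13792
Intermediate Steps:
f(E, y) = 9 (f(E, y) = -60 + 69 = 9)
(-9851 + 23634) + f(-180, -52) = (-9851 + 23634) + 9 = 13783 + 9 = 13792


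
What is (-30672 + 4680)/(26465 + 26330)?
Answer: -25992/52795 ≈ -0.49232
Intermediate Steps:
(-30672 + 4680)/(26465 + 26330) = -25992/52795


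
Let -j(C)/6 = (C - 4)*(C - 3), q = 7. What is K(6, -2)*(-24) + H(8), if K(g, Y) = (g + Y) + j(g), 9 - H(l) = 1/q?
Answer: 5438/7 ≈ 776.86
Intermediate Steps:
j(C) = -6*(-4 + C)*(-3 + C) (j(C) = -6*(C - 4)*(C - 3) = -6*(-4 + C)*(-3 + C))
H(l) = 62/7 (H(l) = 9 - 1/7 = 9 - 1*⅐ = 9 - ⅐ = 62/7)
K(g, Y) = -72 + Y - 6*g² + 43*g (K(g, Y) = (g + Y) + (-72 - 6*g² + 42*g) = (Y + g) + (-72 - 6*g² + 42*g) = -72 + Y - 6*g² + 43*g)
K(6, -2)*(-24) + H(8) = (-72 - 2 - 6*6² + 43*6)*(-24) + 62/7 = (-72 - 2 - 6*36 + 258)*(-24) + 62/7 = (-72 - 2 - 216 + 258)*(-24) + 62/7 = -32*(-24) + 62/7 = 768 + 62/7 = 5438/7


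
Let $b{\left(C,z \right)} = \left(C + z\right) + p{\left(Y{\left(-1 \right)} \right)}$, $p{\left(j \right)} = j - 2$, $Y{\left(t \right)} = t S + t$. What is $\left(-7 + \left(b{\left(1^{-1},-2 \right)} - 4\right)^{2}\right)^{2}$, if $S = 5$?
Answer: $26244$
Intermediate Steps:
$Y{\left(t \right)} = 6 t$ ($Y{\left(t \right)} = t 5 + t = 5 t + t = 6 t$)
$p{\left(j \right)} = -2 + j$
$b{\left(C,z \right)} = -8 + C + z$ ($b{\left(C,z \right)} = \left(C + z\right) + \left(-2 + 6 \left(-1\right)\right) = \left(C + z\right) - 8 = -8 + C + z$)
$\left(-7 + \left(b{\left(1^{-1},-2 \right)} - 4\right)^{2}\right)^{2} = \left(-7 + \left(\left(-8 + 1^{-1} - 2\right) - 4\right)^{2}\right)^{2} = \left(-7 + \left(\left(-8 + 1 - 2\right) - 4\right)^{2}\right)^{2} = \left(-7 + \left(-9 - 4\right)^{2}\right)^{2} = \left(-7 + \left(-13\right)^{2}\right)^{2} = \left(-7 + 169\right)^{2} = 162^{2} = 26244$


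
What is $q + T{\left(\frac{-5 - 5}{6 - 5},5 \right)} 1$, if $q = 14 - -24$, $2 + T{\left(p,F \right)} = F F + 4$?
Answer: $65$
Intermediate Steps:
$T{\left(p,F \right)} = 2 + F^{2}$ ($T{\left(p,F \right)} = -2 + \left(F F + 4\right) = -2 + \left(F^{2} + 4\right) = -2 + \left(4 + F^{2}\right) = 2 + F^{2}$)
$q = 38$ ($q = 14 + 24 = 38$)
$q + T{\left(\frac{-5 - 5}{6 - 5},5 \right)} 1 = 38 + \left(2 + 5^{2}\right) 1 = 38 + \left(2 + 25\right) 1 = 38 + 27 \cdot 1 = 38 + 27 = 65$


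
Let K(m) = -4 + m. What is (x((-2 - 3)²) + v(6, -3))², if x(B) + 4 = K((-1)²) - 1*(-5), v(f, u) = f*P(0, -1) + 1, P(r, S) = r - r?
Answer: 1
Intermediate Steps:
P(r, S) = 0
v(f, u) = 1 (v(f, u) = f*0 + 1 = 0 + 1 = 1)
x(B) = -2 (x(B) = -4 + ((-4 + (-1)²) - 1*(-5)) = -4 + ((-4 + 1) + 5) = -4 + (-3 + 5) = -4 + 2 = -2)
(x((-2 - 3)²) + v(6, -3))² = (-2 + 1)² = (-1)² = 1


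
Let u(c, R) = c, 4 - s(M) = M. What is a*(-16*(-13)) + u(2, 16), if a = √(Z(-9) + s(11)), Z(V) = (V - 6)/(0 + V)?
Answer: 2 + 832*I*√3/3 ≈ 2.0 + 480.36*I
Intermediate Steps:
Z(V) = (-6 + V)/V
s(M) = 4 - M
a = 4*I*√3/3 (a = √((-6 - 9)/(-9) + (4 - 1*11)) = √(-⅑*(-15) + (4 - 11)) = √(5/3 - 7) = √(-16/3) = 4*I*√3/3 ≈ 2.3094*I)
a*(-16*(-13)) + u(2, 16) = (4*I*√3/3)*(-16*(-13)) + 2 = (4*I*√3/3)*208 + 2 = 832*I*√3/3 + 2 = 2 + 832*I*√3/3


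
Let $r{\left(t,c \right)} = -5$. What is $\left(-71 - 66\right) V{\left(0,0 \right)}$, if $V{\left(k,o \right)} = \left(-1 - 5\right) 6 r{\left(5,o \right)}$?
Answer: $-24660$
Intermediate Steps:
$V{\left(k,o \right)} = 180$ ($V{\left(k,o \right)} = \left(-1 - 5\right) 6 \left(-5\right) = \left(-6\right) 6 \left(-5\right) = \left(-36\right) \left(-5\right) = 180$)
$\left(-71 - 66\right) V{\left(0,0 \right)} = \left(-71 - 66\right) 180 = \left(-137\right) 180 = -24660$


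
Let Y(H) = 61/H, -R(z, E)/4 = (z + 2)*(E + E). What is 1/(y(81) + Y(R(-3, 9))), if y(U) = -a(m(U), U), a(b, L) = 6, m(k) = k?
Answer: -72/371 ≈ -0.19407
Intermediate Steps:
R(z, E) = -8*E*(2 + z) (R(z, E) = -4*(z + 2)*(E + E) = -4*(2 + z)*2*E = -8*E*(2 + z))
y(U) = -6 (y(U) = -1*6 = -6)
1/(y(81) + Y(R(-3, 9))) = 1/(-6 + 61/((-8*9*(2 - 3)))) = 1/(-6 + 61/((-8*9*(-1)))) = 1/(-6 + 61/72) = 1/(-371/72) = -72/371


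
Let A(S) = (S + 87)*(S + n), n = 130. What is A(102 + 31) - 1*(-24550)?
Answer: 82410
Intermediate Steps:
A(S) = (87 + S)*(130 + S) (A(S) = (S + 87)*(S + 130) = (87 + S)*(130 + S))
A(102 + 31) - 1*(-24550) = (11310 + (102 + 31)**2 + 217*(102 + 31)) - 1*(-24550) = (11310 + 133**2 + 217*133) + 24550 = (11310 + 17689 + 28861) + 24550 = 57860 + 24550 = 82410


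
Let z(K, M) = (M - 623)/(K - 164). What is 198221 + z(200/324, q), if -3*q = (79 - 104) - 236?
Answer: 1311650065/6617 ≈ 1.9822e+5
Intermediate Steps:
q = 87 (q = -((79 - 104) - 236)/3 = -(-25 - 236)/3 = -⅓*(-261) = 87)
z(K, M) = (-623 + M)/(-164 + K)
198221 + z(200/324, q) = 198221 + (-623 + 87)/(-164 + 200/324) = 198221 - 536/(-164 + 200*(1/324)) = 198221 - 536/(-164 + 50/81) = 198221 - 536/(-13234/81) = 198221 - 81/13234*(-536) = 198221 + 21708/6617 = 1311650065/6617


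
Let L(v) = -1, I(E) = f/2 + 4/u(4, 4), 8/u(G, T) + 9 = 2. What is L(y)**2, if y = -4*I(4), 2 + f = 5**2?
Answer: 1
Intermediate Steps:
u(G, T) = -8/7 (u(G, T) = 8/(-9 + 2) = 8/(-7) = 8*(-1/7) = -8/7)
f = 23 (f = -2 + 5**2 = -2 + 25 = 23)
I(E) = 8 (I(E) = 23/2 + 4/(-8/7) = 23*(1/2) + 4*(-7/8) = 23/2 - 7/2 = 8)
y = -32 (y = -4*8 = -32)
L(y)**2 = (-1)**2 = 1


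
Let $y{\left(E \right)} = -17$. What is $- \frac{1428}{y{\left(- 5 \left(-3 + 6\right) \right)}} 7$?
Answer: $588$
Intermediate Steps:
$- \frac{1428}{y{\left(- 5 \left(-3 + 6\right) \right)}} 7 = - \frac{1428}{-17} \cdot 7 = \left(-1428\right) \left(- \frac{1}{17}\right) 7 = 84 \cdot 7 = 588$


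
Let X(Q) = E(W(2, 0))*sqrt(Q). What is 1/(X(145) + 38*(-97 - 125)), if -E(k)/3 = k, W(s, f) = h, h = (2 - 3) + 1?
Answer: -1/8436 ≈ -0.00011854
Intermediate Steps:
h = 0 (h = -1 + 1 = 0)
W(s, f) = 0
E(k) = -3*k
X(Q) = 0 (X(Q) = (-3*0)*sqrt(Q) = 0*sqrt(Q) = 0)
1/(X(145) + 38*(-97 - 125)) = 1/(0 + 38*(-97 - 125)) = 1/(0 + 38*(-222)) = 1/(0 - 8436) = 1/(-8436) = -1/8436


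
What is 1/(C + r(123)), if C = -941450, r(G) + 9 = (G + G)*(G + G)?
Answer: -1/880943 ≈ -1.1351e-6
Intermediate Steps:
r(G) = -9 + 4*G² (r(G) = -9 + (G + G)*(G + G) = -9 + (2*G)*(2*G) = -9 + 4*G²)
1/(C + r(123)) = 1/(-941450 + (-9 + 4*123²)) = 1/(-941450 + (-9 + 4*15129)) = 1/(-941450 + (-9 + 60516)) = 1/(-941450 + 60507) = 1/(-880943) = -1/880943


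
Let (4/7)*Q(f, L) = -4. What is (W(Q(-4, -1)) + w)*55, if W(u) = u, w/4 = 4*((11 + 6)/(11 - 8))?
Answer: 13805/3 ≈ 4601.7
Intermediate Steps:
w = 272/3 (w = 4*(4*((11 + 6)/(11 - 8))) = 4*(4*(17/3)) = 4*(68/3) = 272/3 ≈ 90.667)
Q(f, L) = -7 (Q(f, L) = (7/4)*(-4) = -7)
(W(Q(-4, -1)) + w)*55 = (-7 + 272/3)*55 = (251/3)*55 = 13805/3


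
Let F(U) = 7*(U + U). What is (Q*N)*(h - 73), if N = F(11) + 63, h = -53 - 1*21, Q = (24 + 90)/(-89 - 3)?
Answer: 1818243/46 ≈ 39527.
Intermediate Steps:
F(U) = 14*U (F(U) = 7*(2*U) = 14*U)
Q = -57/46 (Q = 114/(-92) = 114*(-1/92) = -57/46 ≈ -1.2391)
h = -74 (h = -53 - 21 = -74)
N = 217 (N = 14*11 + 63 = 154 + 63 = 217)
(Q*N)*(h - 73) = (-57/46*217)*(-74 - 73) = -12369/46*(-147) = 1818243/46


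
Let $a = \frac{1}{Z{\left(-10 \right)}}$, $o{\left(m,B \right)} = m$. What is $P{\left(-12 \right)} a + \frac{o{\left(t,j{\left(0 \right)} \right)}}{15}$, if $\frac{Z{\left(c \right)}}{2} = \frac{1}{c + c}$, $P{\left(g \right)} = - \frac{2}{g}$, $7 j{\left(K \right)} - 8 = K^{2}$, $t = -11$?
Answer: $- \frac{12}{5} \approx -2.4$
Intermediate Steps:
$j{\left(K \right)} = \frac{8}{7} + \frac{K^{2}}{7}$
$Z{\left(c \right)} = \frac{1}{c}$ ($Z{\left(c \right)} = \frac{2}{c + c} = \frac{2}{2 c} = 2 \frac{1}{2 c} = \frac{1}{c}$)
$a = -10$ ($a = \frac{1}{\frac{1}{-10}} = \frac{1}{- \frac{1}{10}} = -10$)
$P{\left(-12 \right)} a + \frac{o{\left(t,j{\left(0 \right)} \right)}}{15} = - \frac{2}{-12} \left(-10\right) - \frac{11}{15} = \left(-2\right) \left(- \frac{1}{12}\right) \left(-10\right) - \frac{11}{15} = \frac{1}{6} \left(-10\right) - \frac{11}{15} = - \frac{5}{3} - \frac{11}{15} = - \frac{12}{5}$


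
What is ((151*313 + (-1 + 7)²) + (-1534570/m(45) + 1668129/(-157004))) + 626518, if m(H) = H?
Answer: 903925939595/1413036 ≈ 6.3971e+5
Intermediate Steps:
((151*313 + (-1 + 7)²) + (-1534570/m(45) + 1668129/(-157004))) + 626518 = ((151*313 + (-1 + 7)²) + (-1534570/45 + 1668129/(-157004))) + 626518 = ((47263 + 6²) + (-1534570*1/45 + 1668129*(-1/157004))) + 626518 = ((47263 + 36) + (-306914/9 - 1668129/157004)) + 626518 = (47299 - 48201738817/1413036) + 626518 = 18633450947/1413036 + 626518 = 903925939595/1413036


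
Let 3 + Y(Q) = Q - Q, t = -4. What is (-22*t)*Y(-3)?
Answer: -264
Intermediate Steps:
Y(Q) = -3 (Y(Q) = -3 + (Q - Q) = -3 + 0 = -3)
(-22*t)*Y(-3) = -22*(-4)*(-3) = 88*(-3) = -264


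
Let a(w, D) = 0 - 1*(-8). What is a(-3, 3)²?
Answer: 64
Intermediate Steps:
a(w, D) = 8 (a(w, D) = 0 + 8 = 8)
a(-3, 3)² = 8² = 64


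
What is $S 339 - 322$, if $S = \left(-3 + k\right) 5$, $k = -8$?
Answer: $-18967$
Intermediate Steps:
$S = -55$ ($S = \left(-3 - 8\right) 5 = \left(-11\right) 5 = -55$)
$S 339 - 322 = \left(-55\right) 339 - 322 = -18645 - 322 = -18967$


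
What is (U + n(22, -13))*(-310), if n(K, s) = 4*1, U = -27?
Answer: 7130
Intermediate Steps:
n(K, s) = 4
(U + n(22, -13))*(-310) = (-27 + 4)*(-310) = -23*(-310) = 7130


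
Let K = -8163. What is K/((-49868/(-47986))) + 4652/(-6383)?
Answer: -96173658305/12242594 ≈ -7855.7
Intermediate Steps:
K/((-49868/(-47986))) + 4652/(-6383) = -8163/((-49868/(-47986))) + 4652/(-6383) = -8163/((-49868*(-1/47986))) + 4652*(-1/6383) = -8163/24934/23993 - 4652/6383 = -8163*23993/24934 - 4652/6383 = -195854859/24934 - 4652/6383 = -96173658305/12242594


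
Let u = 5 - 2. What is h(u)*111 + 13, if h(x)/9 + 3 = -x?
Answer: -5981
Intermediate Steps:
u = 3
h(x) = -27 - 9*x (h(x) = -27 + 9*(-x) = -27 - 9*x)
h(u)*111 + 13 = (-27 - 9*3)*111 + 13 = (-27 - 27)*111 + 13 = -54*111 + 13 = -5994 + 13 = -5981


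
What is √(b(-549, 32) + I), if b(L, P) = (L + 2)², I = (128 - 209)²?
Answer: √305770 ≈ 552.96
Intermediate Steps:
I = 6561 (I = (-81)² = 6561)
b(L, P) = (2 + L)²
√(b(-549, 32) + I) = √((2 - 549)² + 6561) = √((-547)² + 6561) = √(299209 + 6561) = √305770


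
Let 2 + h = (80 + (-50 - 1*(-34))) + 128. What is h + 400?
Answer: 590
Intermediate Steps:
h = 190 (h = -2 + ((80 + (-50 - 1*(-34))) + 128) = -2 + ((80 + (-50 + 34)) + 128) = -2 + ((80 - 16) + 128) = -2 + (64 + 128) = -2 + 192 = 190)
h + 400 = 190 + 400 = 590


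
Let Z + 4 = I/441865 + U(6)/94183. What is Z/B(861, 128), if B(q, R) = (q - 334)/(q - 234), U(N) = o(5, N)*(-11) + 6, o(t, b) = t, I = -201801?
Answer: -6121254484884/1154301172235 ≈ -5.3030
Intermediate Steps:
U(N) = -49 (U(N) = 5*(-11) + 6 = -55 + 6 = -49)
B(q, R) = (-334 + q)/(-234 + q)
Z = -185492560148/41616171295 (Z = -4 + (-201801/441865 - 49/94183) = -4 - 19027874968/41616171295 = -185492560148/41616171295 ≈ -4.4572)
Z/B(861, 128) = -185492560148*(-234 + 861)/(-334 + 861)/41616171295 = -185492560148/(41616171295*(527/627)) = -185492560148/(41616171295*((1/627)*527)) = -185492560148/(41616171295*527/627) = -185492560148/41616171295*627/527 = -6121254484884/1154301172235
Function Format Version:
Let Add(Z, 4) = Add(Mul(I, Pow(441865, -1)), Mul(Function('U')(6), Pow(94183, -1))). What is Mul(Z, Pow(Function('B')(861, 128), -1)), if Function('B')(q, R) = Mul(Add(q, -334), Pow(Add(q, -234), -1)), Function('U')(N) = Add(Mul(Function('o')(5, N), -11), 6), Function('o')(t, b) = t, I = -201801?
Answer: Rational(-6121254484884, 1154301172235) ≈ -5.3030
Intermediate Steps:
Function('U')(N) = -49 (Function('U')(N) = Add(Mul(5, -11), 6) = Add(-55, 6) = -49)
Function('B')(q, R) = Mul(Pow(Add(-234, q), -1), Add(-334, q)) (Function('B')(q, R) = Mul(Add(-334, q), Pow(Add(-234, q), -1)) = Mul(Pow(Add(-234, q), -1), Add(-334, q)))
Z = Rational(-185492560148, 41616171295) (Z = Add(-4, Add(Mul(-201801, Pow(441865, -1)), Mul(-49, Pow(94183, -1)))) = Add(-4, Add(Mul(-201801, Rational(1, 441865)), Mul(-49, Rational(1, 94183)))) = Add(-4, Add(Rational(-201801, 441865), Rational(-49, 94183))) = Add(-4, Rational(-19027874968, 41616171295)) = Rational(-185492560148, 41616171295) ≈ -4.4572)
Mul(Z, Pow(Function('B')(861, 128), -1)) = Mul(Rational(-185492560148, 41616171295), Pow(Mul(Pow(Add(-234, 861), -1), Add(-334, 861)), -1)) = Mul(Rational(-185492560148, 41616171295), Pow(Mul(Pow(627, -1), 527), -1)) = Mul(Rational(-185492560148, 41616171295), Pow(Mul(Rational(1, 627), 527), -1)) = Mul(Rational(-185492560148, 41616171295), Pow(Rational(527, 627), -1)) = Mul(Rational(-185492560148, 41616171295), Rational(627, 527)) = Rational(-6121254484884, 1154301172235)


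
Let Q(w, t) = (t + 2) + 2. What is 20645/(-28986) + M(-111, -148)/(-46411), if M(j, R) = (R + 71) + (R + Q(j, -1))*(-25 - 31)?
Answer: -1191289493/1345269246 ≈ -0.88554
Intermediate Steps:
Q(w, t) = 4 + t (Q(w, t) = (2 + t) + 2 = 4 + t)
M(j, R) = -97 - 55*R (M(j, R) = (R + 71) + (R + (4 - 1))*(-25 - 31) = (71 + R) + (R + 3)*(-56) = (71 + R) + (3 + R)*(-56) = (71 + R) + (-168 - 56*R) = -97 - 55*R)
20645/(-28986) + M(-111, -148)/(-46411) = 20645/(-28986) + (-97 - 55*(-148))/(-46411) = 20645*(-1/28986) + (-97 + 8140)*(-1/46411) = -20645/28986 + 8043*(-1/46411) = -20645/28986 - 8043/46411 = -1191289493/1345269246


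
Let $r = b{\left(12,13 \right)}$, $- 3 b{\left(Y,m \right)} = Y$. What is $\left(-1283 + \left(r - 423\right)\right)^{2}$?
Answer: $2924100$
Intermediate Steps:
$b{\left(Y,m \right)} = - \frac{Y}{3}$
$r = -4$ ($r = \left(- \frac{1}{3}\right) 12 = -4$)
$\left(-1283 + \left(r - 423\right)\right)^{2} = \left(-1283 - 427\right)^{2} = \left(-1710\right)^{2} = 2924100$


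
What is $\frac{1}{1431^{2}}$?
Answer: $\frac{1}{2047761} \approx 4.8834 \cdot 10^{-7}$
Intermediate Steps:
$\frac{1}{1431^{2}} = \frac{1}{2047761}$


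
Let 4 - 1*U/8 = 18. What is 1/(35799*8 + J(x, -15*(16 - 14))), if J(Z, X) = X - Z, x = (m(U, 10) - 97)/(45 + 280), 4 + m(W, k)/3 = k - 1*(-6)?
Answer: 325/93067711 ≈ 3.4921e-6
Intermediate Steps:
U = -112 (U = 32 - 8*18 = 32 - 144 = -112)
m(W, k) = 6 + 3*k (m(W, k) = -12 + 3*(k - 1*(-6)) = -12 + 3*(k + 6) = -12 + 3*(6 + k) = -12 + (18 + 3*k) = 6 + 3*k)
x = -61/325 (x = ((6 + 3*10) - 97)/(45 + 280) = ((6 + 30) - 97)/325 = (36 - 97)*(1/325) = -61*1/325 = -61/325 ≈ -0.18769)
1/(35799*8 + J(x, -15*(16 - 14))) = 1/(35799*8 + (-15*(16 - 14) - 1*(-61/325))) = 1/(286392 + (-15*2 + 61/325)) = 1/(286392 + (-30 + 61/325)) = 1/(286392 - 9689/325) = 1/(93067711/325) = 325/93067711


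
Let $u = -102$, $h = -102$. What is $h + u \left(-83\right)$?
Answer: $8364$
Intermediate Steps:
$h + u \left(-83\right) = -102 - -8466 = -102 + 8466 = 8364$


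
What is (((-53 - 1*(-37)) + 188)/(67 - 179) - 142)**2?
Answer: 16152361/784 ≈ 20603.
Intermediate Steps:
(((-53 - 1*(-37)) + 188)/(67 - 179) - 142)**2 = (((-53 + 37) + 188)/(-112) - 142)**2 = ((-16 + 188)*(-1/112) - 142)**2 = (172*(-1/112) - 142)**2 = (-43/28 - 142)**2 = (-4019/28)**2 = 16152361/784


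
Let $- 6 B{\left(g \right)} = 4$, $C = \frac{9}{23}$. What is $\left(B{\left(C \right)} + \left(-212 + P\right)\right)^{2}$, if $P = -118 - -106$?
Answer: $\frac{454276}{9} \approx 50475.0$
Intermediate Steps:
$C = \frac{9}{23}$ ($C = 9 \cdot \frac{1}{23} = \frac{9}{23} \approx 0.3913$)
$B{\left(g \right)} = - \frac{2}{3}$ ($B{\left(g \right)} = \left(- \frac{1}{6}\right) 4 = - \frac{2}{3}$)
$P = -12$ ($P = -118 + 106 = -12$)
$\left(B{\left(C \right)} + \left(-212 + P\right)\right)^{2} = \left(- \frac{2}{3} - 224\right)^{2} = \left(- \frac{674}{3}\right)^{2} = \frac{454276}{9}$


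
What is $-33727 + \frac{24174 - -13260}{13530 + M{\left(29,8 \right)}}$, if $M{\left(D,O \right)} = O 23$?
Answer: $- \frac{231247322}{6857} \approx -33724.0$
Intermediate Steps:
$M{\left(D,O \right)} = 23 O$
$-33727 + \frac{24174 - -13260}{13530 + M{\left(29,8 \right)}} = -33727 + \frac{24174 - -13260}{13530 + 23 \cdot 8} = -33727 + \frac{24174 + 13260}{13530 + 184} = -33727 + \frac{37434}{13714} = -33727 + 37434 \cdot \frac{1}{13714} = -33727 + \frac{18717}{6857} = - \frac{231247322}{6857}$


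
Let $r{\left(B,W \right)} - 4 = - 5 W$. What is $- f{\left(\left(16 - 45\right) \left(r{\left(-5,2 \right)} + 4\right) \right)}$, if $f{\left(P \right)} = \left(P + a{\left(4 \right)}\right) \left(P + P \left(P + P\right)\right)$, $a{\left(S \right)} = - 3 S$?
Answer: $-312156$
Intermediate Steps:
$r{\left(B,W \right)} = 4 - 5 W$
$f{\left(P \right)} = \left(-12 + P\right) \left(P + 2 P^{2}\right)$ ($f{\left(P \right)} = \left(P - 12\right) \left(P + P \left(P + P\right)\right) = \left(P - 12\right) \left(P + P 2 P\right) = \left(-12 + P\right) \left(P + 2 P^{2}\right)$)
$- f{\left(\left(16 - 45\right) \left(r{\left(-5,2 \right)} + 4\right) \right)} = - \left(16 - 45\right) \left(\left(4 - 10\right) + 4\right) \left(-12 - 23 \left(16 - 45\right) \left(\left(4 - 10\right) + 4\right) + 2 \left(\left(16 - 45\right) \left(\left(4 - 10\right) + 4\right)\right)^{2}\right) = - - 29 \left(\left(4 - 10\right) + 4\right) \left(-12 - 23 \left(- 29 \left(\left(4 - 10\right) + 4\right)\right) + 2 \left(- 29 \left(\left(4 - 10\right) + 4\right)\right)^{2}\right) = - - 29 \left(-6 + 4\right) \left(-12 - 23 \left(- 29 \left(-6 + 4\right)\right) + 2 \left(- 29 \left(-6 + 4\right)\right)^{2}\right) = - \left(-29\right) \left(-2\right) \left(-12 - 23 \left(\left(-29\right) \left(-2\right)\right) + 2 \left(\left(-29\right) \left(-2\right)\right)^{2}\right) = - 58 \left(-12 - 1334 + 2 \cdot 58^{2}\right) = - 58 \left(-12 - 1334 + 2 \cdot 3364\right) = - 58 \left(-12 - 1334 + 6728\right) = - 58 \cdot 5382 = \left(-1\right) 312156 = -312156$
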